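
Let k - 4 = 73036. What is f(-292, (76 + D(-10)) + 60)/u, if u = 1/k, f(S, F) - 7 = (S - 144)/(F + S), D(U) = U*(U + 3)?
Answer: 37907760/43 ≈ 8.8158e+5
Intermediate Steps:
D(U) = U*(3 + U)
k = 73040 (k = 4 + 73036 = 73040)
f(S, F) = 7 + (-144 + S)/(F + S) (f(S, F) = 7 + (S - 144)/(F + S) = 7 + (-144 + S)/(F + S))
u = 1/73040 ≈ 1.3691e-5
f(-292, (76 + D(-10)) + 60)/u = ((-144 + 7*((76 - 10*(3 - 10)) + 60) + 8*(-292))/(((76 - 10*(3 - 10)) + 60) - 292))/(1/73040) = ((-144 + 7*((76 - 10*(-7)) + 60) - 2336)/(((76 - 10*(-7)) + 60) - 292))*73040 = ((-144 + 7*((76 + 70) + 60) - 2336)/(((76 + 70) + 60) - 292))*73040 = ((-144 + 7*(146 + 60) - 2336)/((146 + 60) - 292))*73040 = ((-144 + 7*206 - 2336)/(206 - 292))*73040 = ((-144 + 1442 - 2336)/(-86))*73040 = -1/86*(-1038)*73040 = (519/43)*73040 = 37907760/43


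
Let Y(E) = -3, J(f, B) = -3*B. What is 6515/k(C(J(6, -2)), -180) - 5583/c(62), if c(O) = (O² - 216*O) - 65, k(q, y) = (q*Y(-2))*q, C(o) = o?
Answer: -62025731/1038204 ≈ -59.743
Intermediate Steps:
k(q, y) = -3*q² (k(q, y) = (q*(-3))*q = (-3*q)*q = -3*q²)
c(O) = -65 + O² - 216*O
6515/k(C(J(6, -2)), -180) - 5583/c(62) = 6515/((-3*(-3*(-2))²)) - 5583/(-65 + 62² - 216*62) = 6515/((-3*6²)) - 5583/(-65 + 3844 - 13392) = 6515/((-3*36)) - 5583/(-9613) = 6515/(-108) - 5583*(-1/9613) = 6515*(-1/108) + 5583/9613 = -6515/108 + 5583/9613 = -62025731/1038204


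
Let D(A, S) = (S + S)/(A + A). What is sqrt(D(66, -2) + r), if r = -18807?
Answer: 2*I*sqrt(5120214)/33 ≈ 137.14*I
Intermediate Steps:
D(A, S) = S/A (D(A, S) = (2*S)/((2*A)) = (2*S)*(1/(2*A)) = S/A)
sqrt(D(66, -2) + r) = sqrt(-2/66 - 18807) = sqrt(-2*1/66 - 18807) = sqrt(-1/33 - 18807) = sqrt(-620632/33) = 2*I*sqrt(5120214)/33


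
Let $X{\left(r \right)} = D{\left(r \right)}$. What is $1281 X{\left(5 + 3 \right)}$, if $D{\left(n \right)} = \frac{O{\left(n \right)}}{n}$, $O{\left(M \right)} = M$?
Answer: $1281$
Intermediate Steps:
$D{\left(n \right)} = 1$ ($D{\left(n \right)} = \frac{n}{n} = 1$)
$X{\left(r \right)} = 1$
$1281 X{\left(5 + 3 \right)} = 1281 \cdot 1 = 1281$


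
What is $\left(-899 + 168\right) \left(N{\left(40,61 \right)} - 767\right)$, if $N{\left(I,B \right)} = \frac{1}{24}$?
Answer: $\frac{13455517}{24} \approx 5.6065 \cdot 10^{5}$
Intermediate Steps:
$N{\left(I,B \right)} = \frac{1}{24}$
$\left(-899 + 168\right) \left(N{\left(40,61 \right)} - 767\right) = \left(-899 + 168\right) \left(\frac{1}{24} - 767\right) = \left(-731\right) \left(- \frac{18407}{24}\right) = \frac{13455517}{24}$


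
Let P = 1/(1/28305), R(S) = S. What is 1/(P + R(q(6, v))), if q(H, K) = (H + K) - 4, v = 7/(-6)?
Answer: 6/169835 ≈ 3.5328e-5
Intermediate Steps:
v = -7/6 (v = 7*(-⅙) = -7/6 ≈ -1.1667)
q(H, K) = -4 + H + K
P = 28305 (P = 1/(1/28305) = 28305)
1/(P + R(q(6, v))) = 1/(28305 + (-4 + 6 - 7/6)) = 1/(28305 + ⅚) = 1/(169835/6) = 6/169835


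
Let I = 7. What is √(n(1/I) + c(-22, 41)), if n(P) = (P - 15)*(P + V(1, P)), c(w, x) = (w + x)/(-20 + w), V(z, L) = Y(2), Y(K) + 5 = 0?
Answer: √126498/42 ≈ 8.4682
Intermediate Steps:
Y(K) = -5 (Y(K) = -5 + 0 = -5)
V(z, L) = -5
c(w, x) = (w + x)/(-20 + w)
n(P) = (-15 + P)*(-5 + P) (n(P) = (P - 15)*(P - 5) = (-15 + P)*(-5 + P))
√(n(1/I) + c(-22, 41)) = √((75 + (1/7)² - 20/7) + (-22 + 41)/(-20 - 22)) = √((75 + (⅐)² - 20*⅐) + 19/(-42)) = √((75 + 1/49 - 20/7) - 1/42*19) = √(3536/49 - 19/42) = √(21083/294) = √126498/42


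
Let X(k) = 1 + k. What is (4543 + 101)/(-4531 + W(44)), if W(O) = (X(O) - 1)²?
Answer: -1548/865 ≈ -1.7896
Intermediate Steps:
W(O) = O² (W(O) = ((1 + O) - 1)² = O²)
(4543 + 101)/(-4531 + W(44)) = (4543 + 101)/(-4531 + 44²) = 4644/(-4531 + 1936) = 4644/(-2595) = 4644*(-1/2595) = -1548/865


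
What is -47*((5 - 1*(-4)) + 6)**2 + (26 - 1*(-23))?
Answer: -10526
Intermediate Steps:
-47*((5 - 1*(-4)) + 6)**2 + (26 - 1*(-23)) = -47*((5 + 4) + 6)**2 + (26 + 23) = -47*(9 + 6)**2 + 49 = -47*15**2 + 49 = -47*225 + 49 = -10575 + 49 = -10526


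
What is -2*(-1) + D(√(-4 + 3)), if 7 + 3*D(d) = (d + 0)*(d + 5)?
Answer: -⅔ + 5*I/3 ≈ -0.66667 + 1.6667*I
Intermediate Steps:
D(d) = -7/3 + d*(5 + d)/3 (D(d) = -7/3 + ((d + 0)*(d + 5))/3 = -7/3 + (d*(5 + d))/3 = -7/3 + d*(5 + d)/3)
-2*(-1) + D(√(-4 + 3)) = -2*(-1) + (-7/3 + (√(-4 + 3))²/3 + 5*√(-4 + 3)/3) = 2 + (-7/3 + (√(-1))²/3 + 5*√(-1)/3) = 2 + (-7/3 + I²/3 + 5*I/3) = 2 + (-7/3 + (⅓)*(-1) + 5*I/3) = 2 + (-7/3 - ⅓ + 5*I/3) = 2 + (-8/3 + 5*I/3) = -⅔ + 5*I/3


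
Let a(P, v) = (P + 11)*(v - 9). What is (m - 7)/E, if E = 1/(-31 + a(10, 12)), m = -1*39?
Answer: -1472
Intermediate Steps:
a(P, v) = (-9 + v)*(11 + P) (a(P, v) = (11 + P)*(-9 + v) = (-9 + v)*(11 + P))
m = -39
E = 1/32 (E = 1/(-31 + (-99 - 9*10 + 11*12 + 10*12)) = 1/(-31 + (-99 - 90 + 132 + 120)) = 1/(-31 + 63) = 1/32 ≈ 0.031250)
(m - 7)/E = (-39 - 7)/(1/32) = 32*(-46) = -1472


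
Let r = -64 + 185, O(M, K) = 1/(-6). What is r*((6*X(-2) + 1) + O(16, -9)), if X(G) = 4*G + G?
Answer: -42955/6 ≈ -7159.2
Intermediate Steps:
X(G) = 5*G
O(M, K) = -⅙
r = 121
r*((6*X(-2) + 1) + O(16, -9)) = 121*((6*(5*(-2)) + 1) - ⅙) = 121*((6*(-10) + 1) - ⅙) = 121*((-60 + 1) - ⅙) = 121*(-59 - ⅙) = 121*(-355/6) = -42955/6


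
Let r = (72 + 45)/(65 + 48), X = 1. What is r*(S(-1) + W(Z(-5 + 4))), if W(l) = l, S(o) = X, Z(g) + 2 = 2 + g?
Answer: 0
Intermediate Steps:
Z(g) = g (Z(g) = -2 + (2 + g) = g)
S(o) = 1
r = 117/113 ≈ 1.0354
r*(S(-1) + W(Z(-5 + 4))) = 117*(1 + (-5 + 4))/113 = 117*(1 - 1)/113 = (117/113)*0 = 0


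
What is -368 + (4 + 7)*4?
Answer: -324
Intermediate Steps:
-368 + (4 + 7)*4 = -368 + 11*4 = -368 + 44 = -324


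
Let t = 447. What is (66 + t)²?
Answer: 263169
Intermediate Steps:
(66 + t)² = (66 + 447)² = 513² = 263169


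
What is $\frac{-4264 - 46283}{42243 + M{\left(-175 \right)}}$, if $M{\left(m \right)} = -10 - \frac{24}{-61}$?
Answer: $- \frac{37149}{31039} \approx -1.1968$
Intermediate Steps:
$M{\left(m \right)} = - \frac{586}{61}$ ($M{\left(m \right)} = -10 - 24 \left(- \frac{1}{61}\right) = -10 - - \frac{24}{61} = -10 + \frac{24}{61} = - \frac{586}{61}$)
$\frac{-4264 - 46283}{42243 + M{\left(-175 \right)}} = \frac{-4264 - 46283}{42243 - \frac{586}{61}} = - \frac{50547}{\frac{2576237}{61}} = \left(-50547\right) \frac{61}{2576237} = - \frac{37149}{31039}$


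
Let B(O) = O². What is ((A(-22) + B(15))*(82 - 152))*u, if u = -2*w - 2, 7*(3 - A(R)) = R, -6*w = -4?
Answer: 161800/3 ≈ 53933.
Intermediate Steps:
w = ⅔ (w = -⅙*(-4) = ⅔ ≈ 0.66667)
A(R) = 3 - R/7
u = -10/3 (u = -2*⅔ - 2 = -4/3 - 2 = -10/3 ≈ -3.3333)
((A(-22) + B(15))*(82 - 152))*u = (((3 - ⅐*(-22)) + 15²)*(82 - 152))*(-10/3) = (((3 + 22/7) + 225)*(-70))*(-10/3) = ((43/7 + 225)*(-70))*(-10/3) = ((1618/7)*(-70))*(-10/3) = -16180*(-10/3) = 161800/3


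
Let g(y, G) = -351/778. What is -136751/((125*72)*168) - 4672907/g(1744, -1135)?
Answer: 203589210398237/19656000 ≈ 1.0358e+7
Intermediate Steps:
g(y, G) = -351/778 (g(y, G) = -351*1/778 = -351/778)
-136751/((125*72)*168) - 4672907/g(1744, -1135) = -136751/((125*72)*168) - 4672907/(-351/778) = -136751/(9000*168) - 4672907*(-778/351) = -136751/1512000 + 3635521646/351 = 203589210398237/19656000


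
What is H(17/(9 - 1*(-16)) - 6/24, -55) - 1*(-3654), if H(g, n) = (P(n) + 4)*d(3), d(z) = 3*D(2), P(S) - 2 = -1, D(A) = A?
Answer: 3684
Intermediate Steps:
P(S) = 1 (P(S) = 2 - 1 = 1)
d(z) = 6 (d(z) = 3*2 = 6)
H(g, n) = 30 (H(g, n) = (1 + 4)*6 = 5*6 = 30)
H(17/(9 - 1*(-16)) - 6/24, -55) - 1*(-3654) = 30 - 1*(-3654) = 30 + 3654 = 3684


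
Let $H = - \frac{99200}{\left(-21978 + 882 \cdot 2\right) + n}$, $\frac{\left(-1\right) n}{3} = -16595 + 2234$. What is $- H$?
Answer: $\frac{99200}{22869} \approx 4.3378$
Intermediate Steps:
$n = 43083$ ($n = - 3 \left(-16595 + 2234\right) = \left(-3\right) \left(-14361\right) = 43083$)
$H = - \frac{99200}{22869}$ ($H = - \frac{99200}{\left(-21978 + 882 \cdot 2\right) + 43083} = - \frac{99200}{\left(-21978 + 1764\right) + 43083} = - \frac{99200}{-20214 + 43083} = - \frac{99200}{22869} \approx -4.3378$)
$- H = \left(-1\right) \left(- \frac{99200}{22869}\right) = \frac{99200}{22869}$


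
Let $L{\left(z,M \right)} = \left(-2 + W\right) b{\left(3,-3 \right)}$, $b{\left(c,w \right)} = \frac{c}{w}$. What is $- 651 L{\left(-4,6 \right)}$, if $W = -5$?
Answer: $-4557$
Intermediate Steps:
$L{\left(z,M \right)} = 7$ ($L{\left(z,M \right)} = \left(-2 - 5\right) \frac{3}{-3} = - 7 \cdot 3 \left(- \frac{1}{3}\right) = \left(-7\right) \left(-1\right) = 7$)
$- 651 L{\left(-4,6 \right)} = - 651 \cdot 7 = \left(-1\right) 4557 = -4557$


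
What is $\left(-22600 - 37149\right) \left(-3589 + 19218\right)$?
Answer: $-933817121$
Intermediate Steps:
$\left(-22600 - 37149\right) \left(-3589 + 19218\right) = \left(-59749\right) 15629 = -933817121$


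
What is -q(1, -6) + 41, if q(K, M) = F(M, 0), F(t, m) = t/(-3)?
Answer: 39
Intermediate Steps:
F(t, m) = -t/3 (F(t, m) = t*(-1/3) = -t/3)
q(K, M) = -M/3
-q(1, -6) + 41 = -(-1)*(-6)/3 + 41 = -1*2 + 41 = -2 + 41 = 39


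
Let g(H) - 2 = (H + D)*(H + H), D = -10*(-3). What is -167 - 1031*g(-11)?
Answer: 428729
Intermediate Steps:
D = 30
g(H) = 2 + 2*H*(30 + H) (g(H) = 2 + (H + 30)*(H + H) = 2 + (30 + H)*(2*H) = 2 + 2*H*(30 + H))
-167 - 1031*g(-11) = -167 - 1031*(2 + 2*(-11)² + 60*(-11)) = -167 - 1031*(2 + 2*121 - 660) = -167 - 1031*(2 + 242 - 660) = -167 - 1031*(-416) = -167 + 428896 = 428729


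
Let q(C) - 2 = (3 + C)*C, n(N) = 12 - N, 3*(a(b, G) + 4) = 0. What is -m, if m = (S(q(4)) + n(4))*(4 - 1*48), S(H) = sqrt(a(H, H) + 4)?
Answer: 352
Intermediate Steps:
a(b, G) = -4 (a(b, G) = -4 + (1/3)*0 = -4 + 0 = -4)
q(C) = 2 + C*(3 + C) (q(C) = 2 + (3 + C)*C = 2 + C*(3 + C))
S(H) = 0 (S(H) = sqrt(-4 + 4) = sqrt(0) = 0)
m = -352 (m = (0 + (12 - 1*4))*(4 - 1*48) = (0 + (12 - 4))*(4 - 48) = (0 + 8)*(-44) = 8*(-44) = -352)
-m = -1*(-352) = 352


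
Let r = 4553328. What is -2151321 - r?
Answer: -6704649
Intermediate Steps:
-2151321 - r = -2151321 - 1*4553328 = -2151321 - 4553328 = -6704649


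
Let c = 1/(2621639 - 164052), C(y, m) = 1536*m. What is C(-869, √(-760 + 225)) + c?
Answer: 1/2457587 + 1536*I*√535 ≈ 4.069e-7 + 35528.0*I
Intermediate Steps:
c = 1/2457587 ≈ 4.0690e-7
C(-869, √(-760 + 225)) + c = 1536*√(-760 + 225) + 1/2457587 = 1536*√(-535) + 1/2457587 = 1536*(I*√535) + 1/2457587 = 1536*I*√535 + 1/2457587 = 1/2457587 + 1536*I*√535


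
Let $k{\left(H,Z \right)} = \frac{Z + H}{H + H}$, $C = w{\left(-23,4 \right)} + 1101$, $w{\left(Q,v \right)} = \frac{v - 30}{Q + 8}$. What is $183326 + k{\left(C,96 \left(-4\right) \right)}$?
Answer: $\frac{6064801513}{33082} \approx 1.8333 \cdot 10^{5}$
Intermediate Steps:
$w{\left(Q,v \right)} = \frac{-30 + v}{8 + Q}$
$C = \frac{16541}{15}$ ($C = \frac{-30 + 4}{8 - 23} + 1101 = \frac{1}{-15} \left(-26\right) + 1101 = \left(- \frac{1}{15}\right) \left(-26\right) + 1101 = \frac{26}{15} + 1101 = \frac{16541}{15} \approx 1102.7$)
$k{\left(H,Z \right)} = \frac{H + Z}{2 H}$
$183326 + k{\left(C,96 \left(-4\right) \right)} = 183326 + \frac{\frac{16541}{15} + 96 \left(-4\right)}{2 \cdot \frac{16541}{15}} = 183326 + \frac{1}{2} \cdot \frac{15}{16541} \left(\frac{16541}{15} - 384\right) = 183326 + \frac{1}{2} \cdot \frac{15}{16541} \cdot \frac{10781}{15} = 183326 + \frac{10781}{33082} = \frac{6064801513}{33082}$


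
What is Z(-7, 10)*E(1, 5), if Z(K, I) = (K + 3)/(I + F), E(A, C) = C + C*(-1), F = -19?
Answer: 0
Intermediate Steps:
E(A, C) = 0 (E(A, C) = C - C = 0)
Z(K, I) = (3 + K)/(-19 + I) (Z(K, I) = (K + 3)/(I - 19) = (3 + K)/(-19 + I))
Z(-7, 10)*E(1, 5) = ((3 - 7)/(-19 + 10))*0 = (-4/(-9))*0 = -1/9*(-4)*0 = (4/9)*0 = 0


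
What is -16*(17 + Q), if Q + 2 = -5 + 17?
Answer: -432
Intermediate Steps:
Q = 10 (Q = -2 + (-5 + 17) = -2 + 12 = 10)
-16*(17 + Q) = -16*(17 + 10) = -16*27 = -432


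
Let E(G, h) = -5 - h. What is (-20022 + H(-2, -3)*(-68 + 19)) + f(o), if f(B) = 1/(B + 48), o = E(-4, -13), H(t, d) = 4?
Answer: -1132207/56 ≈ -20218.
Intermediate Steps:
o = 8 (o = -5 - 1*(-13) = -5 + 13 = 8)
f(B) = 1/(48 + B)
(-20022 + H(-2, -3)*(-68 + 19)) + f(o) = (-20022 + 4*(-68 + 19)) + 1/(48 + 8) = (-20022 + 4*(-49)) + 1/56 = (-20022 - 196) + 1/56 = -20218 + 1/56 = -1132207/56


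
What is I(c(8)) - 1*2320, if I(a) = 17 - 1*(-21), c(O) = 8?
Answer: -2282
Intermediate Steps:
I(a) = 38 (I(a) = 17 + 21 = 38)
I(c(8)) - 1*2320 = 38 - 1*2320 = 38 - 2320 = -2282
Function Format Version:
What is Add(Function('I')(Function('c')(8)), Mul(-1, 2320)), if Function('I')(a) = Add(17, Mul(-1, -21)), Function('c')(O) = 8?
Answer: -2282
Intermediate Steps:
Function('I')(a) = 38 (Function('I')(a) = Add(17, 21) = 38)
Add(Function('I')(Function('c')(8)), Mul(-1, 2320)) = Add(38, Mul(-1, 2320)) = Add(38, -2320) = -2282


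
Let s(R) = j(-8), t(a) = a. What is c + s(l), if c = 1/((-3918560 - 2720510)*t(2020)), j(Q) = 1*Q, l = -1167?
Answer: -107287371201/13410921400 ≈ -8.0000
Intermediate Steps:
j(Q) = Q
s(R) = -8
c = -1/13410921400 (c = 1/(-3918560 - 2720510*2020) = (1/2020)/(-6639070) = -1/6639070*1/2020 = -1/13410921400 ≈ -7.4566e-11)
c + s(l) = -1/13410921400 - 8 = -107287371201/13410921400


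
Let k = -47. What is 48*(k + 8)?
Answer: -1872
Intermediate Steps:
48*(k + 8) = 48*(-47 + 8) = 48*(-39) = -1872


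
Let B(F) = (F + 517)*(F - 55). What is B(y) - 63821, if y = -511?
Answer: -67217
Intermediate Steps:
B(F) = (-55 + F)*(517 + F) (B(F) = (517 + F)*(-55 + F) = (-55 + F)*(517 + F))
B(y) - 63821 = (-28435 + (-511)² + 462*(-511)) - 63821 = (-28435 + 261121 - 236082) - 63821 = -3396 - 63821 = -67217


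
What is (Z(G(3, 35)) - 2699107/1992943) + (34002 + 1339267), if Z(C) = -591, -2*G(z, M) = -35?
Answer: 2735666312247/1992943 ≈ 1.3727e+6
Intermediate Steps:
G(z, M) = 35/2 (G(z, M) = -½*(-35) = 35/2)
(Z(G(3, 35)) - 2699107/1992943) + (34002 + 1339267) = (-591 - 2699107/1992943) + (34002 + 1339267) = (-591 - 2699107*1/1992943) + 1373269 = (-591 - 2699107/1992943) + 1373269 = -1180528420/1992943 + 1373269 = 2735666312247/1992943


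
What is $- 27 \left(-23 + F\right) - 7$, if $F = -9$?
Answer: $857$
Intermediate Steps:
$- 27 \left(-23 + F\right) - 7 = - 27 \left(-23 - 9\right) - 7 = \left(-27\right) \left(-32\right) - 7 = 864 - 7 = 857$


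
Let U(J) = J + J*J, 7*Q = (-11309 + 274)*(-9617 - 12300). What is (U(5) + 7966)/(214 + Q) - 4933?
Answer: -170439083471/34550799 ≈ -4933.0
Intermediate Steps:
Q = 34550585 (Q = ((-11309 + 274)*(-9617 - 12300))/7 = (-11035*(-21917))/7 = (1/7)*241854095 = 34550585)
U(J) = J + J**2
(U(5) + 7966)/(214 + Q) - 4933 = (5*(1 + 5) + 7966)/(214 + 34550585) - 4933 = (5*6 + 7966)/34550799 - 4933 = (30 + 7966)*(1/34550799) - 4933 = 7996*(1/34550799) - 4933 = 7996/34550799 - 4933 = -170439083471/34550799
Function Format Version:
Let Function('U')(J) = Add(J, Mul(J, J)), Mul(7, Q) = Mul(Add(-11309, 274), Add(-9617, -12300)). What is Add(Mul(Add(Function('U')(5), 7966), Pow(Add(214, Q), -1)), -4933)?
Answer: Rational(-170439083471, 34550799) ≈ -4933.0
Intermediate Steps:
Q = 34550585 (Q = Mul(Rational(1, 7), Mul(Add(-11309, 274), Add(-9617, -12300))) = Mul(Rational(1, 7), Mul(-11035, -21917)) = Mul(Rational(1, 7), 241854095) = 34550585)
Function('U')(J) = Add(J, Pow(J, 2))
Add(Mul(Add(Function('U')(5), 7966), Pow(Add(214, Q), -1)), -4933) = Add(Mul(Add(Mul(5, Add(1, 5)), 7966), Pow(Add(214, 34550585), -1)), -4933) = Add(Mul(Add(Mul(5, 6), 7966), Pow(34550799, -1)), -4933) = Add(Mul(Add(30, 7966), Rational(1, 34550799)), -4933) = Add(Mul(7996, Rational(1, 34550799)), -4933) = Add(Rational(7996, 34550799), -4933) = Rational(-170439083471, 34550799)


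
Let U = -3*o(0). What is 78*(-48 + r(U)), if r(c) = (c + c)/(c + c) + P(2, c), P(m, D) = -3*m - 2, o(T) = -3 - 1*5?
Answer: -4290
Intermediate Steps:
o(T) = -8 (o(T) = -3 - 5 = -8)
P(m, D) = -2 - 3*m
U = 24 (U = -3*(-8) = 24)
r(c) = -7 (r(c) = (c + c)/(c + c) + (-2 - 3*2) = (2*c)/((2*c)) + (-2 - 6) = (2*c)*(1/(2*c)) - 8 = 1 - 8 = -7)
78*(-48 + r(U)) = 78*(-48 - 7) = 78*(-55) = -4290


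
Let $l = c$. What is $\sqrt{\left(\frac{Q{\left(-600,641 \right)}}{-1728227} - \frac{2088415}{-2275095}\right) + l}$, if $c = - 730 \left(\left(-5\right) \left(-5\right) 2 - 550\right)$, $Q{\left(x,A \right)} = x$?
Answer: $\frac{\sqrt{225711970383625610138674521033}}{786376121313} \approx 604.15$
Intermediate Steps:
$c = 365000$ ($c = - 730 \left(25 \cdot 2 - 550\right) = - 730 \left(50 - 550\right) = \left(-730\right) \left(-500\right) = 365000$)
$l = 365000$
$\sqrt{\left(\frac{Q{\left(-600,641 \right)}}{-1728227} - \frac{2088415}{-2275095}\right) + l} = \sqrt{\left(- \frac{600}{-1728227} - \frac{2088415}{-2275095}\right) + 365000} = \sqrt{\left(\left(-600\right) \left(- \frac{1}{1728227}\right) - - \frac{417683}{455019}\right) + 365000} = \sqrt{\left(\frac{600}{1728227} + \frac{417683}{455019}\right) + 365000} = \sqrt{\frac{722124049441}{786376121313} + 365000} = \sqrt{\frac{287028006403294441}{786376121313}} = \frac{\sqrt{225711970383625610138674521033}}{786376121313}$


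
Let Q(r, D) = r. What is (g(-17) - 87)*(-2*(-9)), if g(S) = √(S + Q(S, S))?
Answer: -1566 + 18*I*√34 ≈ -1566.0 + 104.96*I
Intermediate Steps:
g(S) = √2*√S (g(S) = √(S + S) = √(2*S) = √2*√S)
(g(-17) - 87)*(-2*(-9)) = (√2*√(-17) - 87)*(-2*(-9)) = (√2*(I*√17) - 87)*18 = (I*√34 - 87)*18 = (-87 + I*√34)*18 = -1566 + 18*I*√34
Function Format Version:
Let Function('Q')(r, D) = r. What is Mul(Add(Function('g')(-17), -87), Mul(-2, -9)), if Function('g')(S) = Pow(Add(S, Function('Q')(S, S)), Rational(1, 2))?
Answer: Add(-1566, Mul(18, I, Pow(34, Rational(1, 2)))) ≈ Add(-1566.0, Mul(104.96, I))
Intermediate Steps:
Function('g')(S) = Mul(Pow(2, Rational(1, 2)), Pow(S, Rational(1, 2))) (Function('g')(S) = Pow(Add(S, S), Rational(1, 2)) = Pow(Mul(2, S), Rational(1, 2)) = Mul(Pow(2, Rational(1, 2)), Pow(S, Rational(1, 2))))
Mul(Add(Function('g')(-17), -87), Mul(-2, -9)) = Mul(Add(Mul(Pow(2, Rational(1, 2)), Pow(-17, Rational(1, 2))), -87), Mul(-2, -9)) = Mul(Add(Mul(Pow(2, Rational(1, 2)), Mul(I, Pow(17, Rational(1, 2)))), -87), 18) = Mul(Add(Mul(I, Pow(34, Rational(1, 2))), -87), 18) = Mul(Add(-87, Mul(I, Pow(34, Rational(1, 2)))), 18) = Add(-1566, Mul(18, I, Pow(34, Rational(1, 2))))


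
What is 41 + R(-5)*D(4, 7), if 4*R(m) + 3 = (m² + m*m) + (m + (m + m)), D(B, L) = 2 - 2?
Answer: 41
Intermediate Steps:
D(B, L) = 0
R(m) = -¾ + m²/2 + 3*m/4 (R(m) = -¾ + ((m² + m*m) + (m + (m + m)))/4 = -¾ + ((m² + m²) + (m + 2*m))/4 = -¾ + (2*m² + 3*m)/4 = -¾ + (m²/2 + 3*m/4) = -¾ + m²/2 + 3*m/4)
41 + R(-5)*D(4, 7) = 41 + (-¾ + (½)*(-5)² + (¾)*(-5))*0 = 41 + (-¾ + (½)*25 - 15/4)*0 = 41 + (-¾ + 25/2 - 15/4)*0 = 41 + 8*0 = 41 + 0 = 41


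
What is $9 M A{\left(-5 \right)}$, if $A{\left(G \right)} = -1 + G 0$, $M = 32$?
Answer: $-288$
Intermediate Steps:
$A{\left(G \right)} = -1$ ($A{\left(G \right)} = -1 + 0 = -1$)
$9 M A{\left(-5 \right)} = 9 \cdot 32 \left(-1\right) = 288 \left(-1\right) = -288$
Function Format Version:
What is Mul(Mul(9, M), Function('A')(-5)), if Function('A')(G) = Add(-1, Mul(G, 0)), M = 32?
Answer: -288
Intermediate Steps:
Function('A')(G) = -1 (Function('A')(G) = Add(-1, 0) = -1)
Mul(Mul(9, M), Function('A')(-5)) = Mul(Mul(9, 32), -1) = Mul(288, -1) = -288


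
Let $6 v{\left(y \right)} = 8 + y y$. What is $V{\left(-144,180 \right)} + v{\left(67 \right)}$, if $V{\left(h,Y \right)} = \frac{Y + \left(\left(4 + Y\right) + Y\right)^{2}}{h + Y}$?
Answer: $\frac{79829}{18} \approx 4434.9$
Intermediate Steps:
$v{\left(y \right)} = \frac{4}{3} + \frac{y^{2}}{6}$ ($v{\left(y \right)} = \frac{8 + y y}{6} = \frac{8 + y^{2}}{6} = \frac{4}{3} + \frac{y^{2}}{6}$)
$V{\left(h,Y \right)} = \frac{Y + \left(4 + 2 Y\right)^{2}}{Y + h}$
$V{\left(-144,180 \right)} + v{\left(67 \right)} = \frac{180 + 4 \left(2 + 180\right)^{2}}{180 - 144} + \left(\frac{4}{3} + \frac{67^{2}}{6}\right) = \frac{180 + 4 \cdot 182^{2}}{36} + \left(\frac{4}{3} + \frac{1}{6} \cdot 4489\right) = \frac{180 + 4 \cdot 33124}{36} + \left(\frac{4}{3} + \frac{4489}{6}\right) = \frac{180 + 132496}{36} + \frac{1499}{2} = \frac{1}{36} \cdot 132676 + \frac{1499}{2} = \frac{33169}{9} + \frac{1499}{2} = \frac{79829}{18}$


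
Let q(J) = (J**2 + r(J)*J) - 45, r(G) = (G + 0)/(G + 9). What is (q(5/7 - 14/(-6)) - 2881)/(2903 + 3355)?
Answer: -162670147/349111917 ≈ -0.46595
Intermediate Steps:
r(G) = G/(9 + G)
q(J) = -45 + J**2 + J**2/(9 + J) (q(J) = (J**2 + (J/(9 + J))*J) - 45 = (J**2 + J**2/(9 + J)) - 45 = -45 + J**2 + J**2/(9 + J))
(q(5/7 - 14/(-6)) - 2881)/(2903 + 3355) = (((5/7 - 14/(-6))**2 + (-45 + (5/7 - 14/(-6))**2)*(9 + (5/7 - 14/(-6))))/(9 + (5/7 - 14/(-6))) - 2881)/(2903 + 3355) = (((5*(1/7) - 14*(-1/6))**2 + (-45 + (5*(1/7) - 14*(-1/6))**2)*(9 + (5*(1/7) - 14*(-1/6))))/(9 + (5*(1/7) - 14*(-1/6))) - 2881)/6258 = (((5/7 + 7/3)**2 + (-45 + (5/7 + 7/3)**2)*(9 + (5/7 + 7/3)))/(9 + (5/7 + 7/3)) - 2881)*(1/6258) = (((64/21)**2 + (-45 + (64/21)**2)*(9 + 64/21))/(9 + 64/21) - 2881)*(1/6258) = ((4096/441 + (-45 + 4096/441)*(253/21))/(253/21) - 2881)*(1/6258) = (21*(4096/441 - 15749/441*253/21)/253 - 2881)*(1/6258) = (21*(4096/441 - 3984497/9261)/253 - 2881)*(1/6258) = ((21/253)*(-3898481/9261) - 2881)*(1/6258) = (-3898481/111573 - 2881)*(1/6258) = -325340294/111573*1/6258 = -162670147/349111917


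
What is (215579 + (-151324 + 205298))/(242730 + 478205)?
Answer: 269553/720935 ≈ 0.37389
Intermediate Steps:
(215579 + (-151324 + 205298))/(242730 + 478205) = (215579 + 53974)/720935 = 269553*(1/720935) = 269553/720935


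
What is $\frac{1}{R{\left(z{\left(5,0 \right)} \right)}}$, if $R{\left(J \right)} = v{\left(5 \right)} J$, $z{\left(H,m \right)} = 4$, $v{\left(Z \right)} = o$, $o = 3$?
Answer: $\frac{1}{12} \approx 0.083333$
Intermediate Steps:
$v{\left(Z \right)} = 3$
$R{\left(J \right)} = 3 J$
$\frac{1}{R{\left(z{\left(5,0 \right)} \right)}} = \frac{1}{3 \cdot 4} = \frac{1}{12}$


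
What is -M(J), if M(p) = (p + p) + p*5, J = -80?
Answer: 560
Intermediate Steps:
M(p) = 7*p (M(p) = 2*p + 5*p = 7*p)
-M(J) = -7*(-80) = -1*(-560) = 560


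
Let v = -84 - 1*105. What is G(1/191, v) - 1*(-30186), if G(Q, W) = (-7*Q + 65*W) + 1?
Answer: 3419275/191 ≈ 17902.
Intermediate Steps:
v = -189 (v = -84 - 105 = -189)
G(Q, W) = 1 - 7*Q + 65*W
G(1/191, v) - 1*(-30186) = (1 - 7/191 + 65*(-189)) - 1*(-30186) = (1 - 7*1/191 - 12285) + 30186 = (1 - 7/191 - 12285) + 30186 = -2346251/191 + 30186 = 3419275/191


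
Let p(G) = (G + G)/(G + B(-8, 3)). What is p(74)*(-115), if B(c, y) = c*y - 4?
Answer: -370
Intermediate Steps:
B(c, y) = -4 + c*y
p(G) = 2*G/(-28 + G) (p(G) = (G + G)/(G + (-4 - 8*3)) = (2*G)/(G + (-4 - 24)) = (2*G)/(G - 28) = (2*G)/(-28 + G) = 2*G/(-28 + G))
p(74)*(-115) = (2*74/(-28 + 74))*(-115) = (2*74/46)*(-115) = (2*74*(1/46))*(-115) = (74/23)*(-115) = -370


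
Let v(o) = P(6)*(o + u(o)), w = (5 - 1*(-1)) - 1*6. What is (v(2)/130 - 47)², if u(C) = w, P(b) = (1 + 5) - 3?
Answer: 9314704/4225 ≈ 2204.7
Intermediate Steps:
w = 0 (w = (5 + 1) - 6 = 6 - 6 = 0)
P(b) = 3 (P(b) = 6 - 3 = 3)
u(C) = 0
v(o) = 3*o (v(o) = 3*(o + 0) = 3*o)
(v(2)/130 - 47)² = ((3*2)/130 - 47)² = (6*(1/130) - 47)² = (3/65 - 47)² = (-3052/65)² = 9314704/4225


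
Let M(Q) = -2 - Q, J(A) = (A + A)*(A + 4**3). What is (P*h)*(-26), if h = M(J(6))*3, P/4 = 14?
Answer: 3677856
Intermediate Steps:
J(A) = 2*A*(64 + A) (J(A) = (2*A)*(A + 64) = (2*A)*(64 + A) = 2*A*(64 + A))
P = 56 (P = 4*14 = 56)
h = -2526 (h = (-2 - 2*6*(64 + 6))*3 = (-2 - 2*6*70)*3 = (-2 - 1*840)*3 = (-2 - 840)*3 = -842*3 = -2526)
(P*h)*(-26) = (56*(-2526))*(-26) = -141456*(-26) = 3677856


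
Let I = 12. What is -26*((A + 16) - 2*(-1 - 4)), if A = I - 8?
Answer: -780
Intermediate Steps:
A = 4 (A = 12 - 8 = 4)
-26*((A + 16) - 2*(-1 - 4)) = -26*((4 + 16) - 2*(-1 - 4)) = -26*(20 - 2*(-5)) = -26*(20 + 10) = -26*30 = -780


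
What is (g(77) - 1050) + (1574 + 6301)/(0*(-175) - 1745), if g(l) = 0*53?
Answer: -368025/349 ≈ -1054.5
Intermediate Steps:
g(l) = 0
(g(77) - 1050) + (1574 + 6301)/(0*(-175) - 1745) = (0 - 1050) + (1574 + 6301)/(0*(-175) - 1745) = -1050 + 7875/(0 - 1745) = -1050 + 7875/(-1745) = -1050 + 7875*(-1/1745) = -1050 - 1575/349 = -368025/349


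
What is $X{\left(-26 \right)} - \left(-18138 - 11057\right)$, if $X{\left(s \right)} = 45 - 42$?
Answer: $29198$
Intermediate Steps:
$X{\left(s \right)} = 3$ ($X{\left(s \right)} = 45 - 42 = 3$)
$X{\left(-26 \right)} - \left(-18138 - 11057\right) = 3 - \left(-18138 - 11057\right) = 3 - -29195 = 3 + 29195 = 29198$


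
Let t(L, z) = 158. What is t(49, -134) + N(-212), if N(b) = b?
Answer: -54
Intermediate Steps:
t(49, -134) + N(-212) = 158 - 212 = -54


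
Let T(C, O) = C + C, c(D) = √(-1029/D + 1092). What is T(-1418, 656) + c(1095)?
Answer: -2836 + √145356505/365 ≈ -2803.0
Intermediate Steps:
c(D) = √(1092 - 1029/D)
T(C, O) = 2*C
T(-1418, 656) + c(1095) = 2*(-1418) + √(1092 - 1029/1095) = -2836 + √(1092 - 1029*1/1095) = -2836 + √(1092 - 343/365) = -2836 + √(398237/365) = -2836 + √145356505/365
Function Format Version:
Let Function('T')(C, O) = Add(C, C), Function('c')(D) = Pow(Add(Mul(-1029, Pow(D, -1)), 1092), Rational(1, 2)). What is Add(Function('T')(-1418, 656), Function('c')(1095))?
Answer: Add(-2836, Mul(Rational(1, 365), Pow(145356505, Rational(1, 2)))) ≈ -2803.0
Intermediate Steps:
Function('c')(D) = Pow(Add(1092, Mul(-1029, Pow(D, -1))), Rational(1, 2))
Function('T')(C, O) = Mul(2, C)
Add(Function('T')(-1418, 656), Function('c')(1095)) = Add(Mul(2, -1418), Pow(Add(1092, Mul(-1029, Pow(1095, -1))), Rational(1, 2))) = Add(-2836, Pow(Add(1092, Mul(-1029, Rational(1, 1095))), Rational(1, 2))) = Add(-2836, Pow(Add(1092, Rational(-343, 365)), Rational(1, 2))) = Add(-2836, Pow(Rational(398237, 365), Rational(1, 2))) = Add(-2836, Mul(Rational(1, 365), Pow(145356505, Rational(1, 2))))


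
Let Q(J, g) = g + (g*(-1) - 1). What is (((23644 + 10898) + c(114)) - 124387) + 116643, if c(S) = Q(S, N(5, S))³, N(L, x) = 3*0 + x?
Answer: 26797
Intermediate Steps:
N(L, x) = x (N(L, x) = 0 + x = x)
Q(J, g) = -1 (Q(J, g) = g + (-g - 1) = g + (-1 - g) = -1)
c(S) = -1 (c(S) = (-1)³ = -1)
(((23644 + 10898) + c(114)) - 124387) + 116643 = (((23644 + 10898) - 1) - 124387) + 116643 = ((34542 - 1) - 124387) + 116643 = (34541 - 124387) + 116643 = -89846 + 116643 = 26797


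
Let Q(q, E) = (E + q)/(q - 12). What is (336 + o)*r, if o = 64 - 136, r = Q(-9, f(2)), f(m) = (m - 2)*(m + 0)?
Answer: 792/7 ≈ 113.14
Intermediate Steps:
f(m) = m*(-2 + m) (f(m) = (-2 + m)*m = m*(-2 + m))
Q(q, E) = (E + q)/(-12 + q)
r = 3/7 (r = (2*(-2 + 2) - 9)/(-12 - 9) = (2*0 - 9)/(-21) = -(0 - 9)/21 = -1/21*(-9) = 3/7 ≈ 0.42857)
o = -72
(336 + o)*r = (336 - 72)*(3/7) = 264*(3/7) = 792/7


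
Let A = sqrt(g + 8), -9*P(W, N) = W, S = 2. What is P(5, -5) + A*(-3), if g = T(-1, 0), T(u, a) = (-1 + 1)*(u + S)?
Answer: -5/9 - 6*sqrt(2) ≈ -9.0408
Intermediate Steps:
T(u, a) = 0 (T(u, a) = (-1 + 1)*(u + 2) = 0*(2 + u) = 0)
P(W, N) = -W/9
g = 0
A = 2*sqrt(2) (A = sqrt(0 + 8) = sqrt(8) = 2*sqrt(2) ≈ 2.8284)
P(5, -5) + A*(-3) = -1/9*5 + (2*sqrt(2))*(-3) = -5/9 - 6*sqrt(2)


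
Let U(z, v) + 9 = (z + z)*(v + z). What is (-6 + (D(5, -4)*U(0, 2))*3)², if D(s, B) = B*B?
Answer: 191844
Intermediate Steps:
U(z, v) = -9 + 2*z*(v + z) (U(z, v) = -9 + (z + z)*(v + z) = -9 + (2*z)*(v + z) = -9 + 2*z*(v + z))
D(s, B) = B²
(-6 + (D(5, -4)*U(0, 2))*3)² = (-6 + ((-4)²*(-9 + 2*0² + 2*2*0))*3)² = (-6 + (16*(-9 + 2*0 + 0))*3)² = (-6 + (16*(-9 + 0 + 0))*3)² = (-6 + (16*(-9))*3)² = (-6 - 144*3)² = (-6 - 432)² = (-438)² = 191844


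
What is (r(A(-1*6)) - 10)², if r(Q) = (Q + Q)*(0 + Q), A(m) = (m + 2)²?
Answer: 252004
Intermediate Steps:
A(m) = (2 + m)²
r(Q) = 2*Q² (r(Q) = (2*Q)*Q = 2*Q²)
(r(A(-1*6)) - 10)² = (2*((2 - 1*6)²)² - 10)² = (2*((2 - 6)²)² - 10)² = (2*((-4)²)² - 10)² = (2*16² - 10)² = (2*256 - 10)² = (512 - 10)² = 502² = 252004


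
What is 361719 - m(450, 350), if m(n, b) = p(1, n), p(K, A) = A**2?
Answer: 159219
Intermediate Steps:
m(n, b) = n**2
361719 - m(450, 350) = 361719 - 1*450**2 = 361719 - 1*202500 = 361719 - 202500 = 159219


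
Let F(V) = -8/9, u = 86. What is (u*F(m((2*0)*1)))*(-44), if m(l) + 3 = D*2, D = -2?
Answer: 30272/9 ≈ 3363.6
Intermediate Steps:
m(l) = -7 (m(l) = -3 - 2*2 = -3 - 4 = -7)
F(V) = -8/9 (F(V) = -8*⅑ = -8/9)
(u*F(m((2*0)*1)))*(-44) = (86*(-8/9))*(-44) = -688/9*(-44) = 30272/9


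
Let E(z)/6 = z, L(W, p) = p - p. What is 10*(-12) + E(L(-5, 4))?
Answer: -120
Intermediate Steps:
L(W, p) = 0
E(z) = 6*z
10*(-12) + E(L(-5, 4)) = 10*(-12) + 6*0 = -120 + 0 = -120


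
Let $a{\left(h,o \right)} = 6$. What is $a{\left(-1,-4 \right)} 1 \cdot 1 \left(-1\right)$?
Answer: $-6$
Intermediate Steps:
$a{\left(-1,-4 \right)} 1 \cdot 1 \left(-1\right) = 6 \cdot 1 \cdot 1 \left(-1\right) = 6 \left(-1\right) = -6$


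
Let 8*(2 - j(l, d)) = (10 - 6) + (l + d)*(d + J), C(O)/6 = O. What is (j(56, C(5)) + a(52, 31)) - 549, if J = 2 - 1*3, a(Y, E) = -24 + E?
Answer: -3409/4 ≈ -852.25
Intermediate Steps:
J = -1 (J = 2 - 3 = -1)
C(O) = 6*O
j(l, d) = 3/2 - (-1 + d)*(d + l)/8 (j(l, d) = 2 - ((10 - 6) + (l + d)*(d - 1))/8 = 2 - (4 + (d + l)*(-1 + d))/8 = 2 - (4 + (-1 + d)*(d + l))/8 = 2 + (-1/2 - (-1 + d)*(d + l)/8) = 3/2 - (-1 + d)*(d + l)/8)
(j(56, C(5)) + a(52, 31)) - 549 = ((3/2 - (6*5)**2/8 + (6*5)/8 + (1/8)*56 - 1/8*6*5*56) + (-24 + 31)) - 549 = ((3/2 - 1/8*30**2 + (1/8)*30 + 7 - 1/8*30*56) + 7) - 549 = ((3/2 - 1/8*900 + 15/4 + 7 - 210) + 7) - 549 = ((3/2 - 225/2 + 15/4 + 7 - 210) + 7) - 549 = (-1241/4 + 7) - 549 = -1213/4 - 549 = -3409/4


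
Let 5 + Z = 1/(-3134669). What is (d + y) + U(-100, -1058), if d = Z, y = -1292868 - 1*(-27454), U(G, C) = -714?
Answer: -3968907864978/3134669 ≈ -1.2661e+6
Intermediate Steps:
y = -1265414 (y = -1292868 + 27454 = -1265414)
Z = -15673346/3134669 (Z = -5 + 1/(-3134669) = -5 - 1/3134669 = -15673346/3134669 ≈ -5.0000)
d = -15673346/3134669 ≈ -5.0000
(d + y) + U(-100, -1058) = (-15673346/3134669 - 1265414) - 714 = -3966669711312/3134669 - 714 = -3968907864978/3134669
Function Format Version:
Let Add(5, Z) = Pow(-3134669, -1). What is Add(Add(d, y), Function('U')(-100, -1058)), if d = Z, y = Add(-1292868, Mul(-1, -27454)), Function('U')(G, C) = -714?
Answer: Rational(-3968907864978, 3134669) ≈ -1.2661e+6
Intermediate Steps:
y = -1265414 (y = Add(-1292868, 27454) = -1265414)
Z = Rational(-15673346, 3134669) (Z = Add(-5, Pow(-3134669, -1)) = Add(-5, Rational(-1, 3134669)) = Rational(-15673346, 3134669) ≈ -5.0000)
d = Rational(-15673346, 3134669) ≈ -5.0000
Add(Add(d, y), Function('U')(-100, -1058)) = Add(Add(Rational(-15673346, 3134669), -1265414), -714) = Add(Rational(-3966669711312, 3134669), -714) = Rational(-3968907864978, 3134669)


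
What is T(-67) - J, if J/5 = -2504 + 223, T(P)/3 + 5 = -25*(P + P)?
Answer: 21440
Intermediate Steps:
T(P) = -15 - 150*P (T(P) = -15 + 3*(-25*(P + P)) = -15 + 3*(-50*P) = -15 - 150*P)
J = -11405 (J = 5*(-2504 + 223) = 5*(-2281) = -11405)
T(-67) - J = (-15 - 150*(-67)) - 1*(-11405) = (-15 + 10050) + 11405 = 10035 + 11405 = 21440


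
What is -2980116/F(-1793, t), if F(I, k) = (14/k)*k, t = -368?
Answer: -1490058/7 ≈ -2.1287e+5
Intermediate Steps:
F(I, k) = 14
-2980116/F(-1793, t) = -2980116/14 = -2980116*1/14 = -1490058/7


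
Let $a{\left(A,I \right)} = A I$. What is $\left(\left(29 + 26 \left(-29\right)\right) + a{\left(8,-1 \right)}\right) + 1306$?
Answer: $573$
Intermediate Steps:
$\left(\left(29 + 26 \left(-29\right)\right) + a{\left(8,-1 \right)}\right) + 1306 = \left(\left(29 + 26 \left(-29\right)\right) + 8 \left(-1\right)\right) + 1306 = \left(\left(29 - 754\right) - 8\right) + 1306 = \left(-725 - 8\right) + 1306 = -733 + 1306 = 573$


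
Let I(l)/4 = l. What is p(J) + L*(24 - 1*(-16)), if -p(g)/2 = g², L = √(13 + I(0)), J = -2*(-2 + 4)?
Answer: -32 + 40*√13 ≈ 112.22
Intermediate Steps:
I(l) = 4*l
J = -4 (J = -2*2 = -4)
L = √13 (L = √(13 + 4*0) = √(13 + 0) = √13 ≈ 3.6056)
p(g) = -2*g²
p(J) + L*(24 - 1*(-16)) = -2*(-4)² + √13*(24 - 1*(-16)) = -2*16 + √13*(24 + 16) = -32 + √13*40 = -32 + 40*√13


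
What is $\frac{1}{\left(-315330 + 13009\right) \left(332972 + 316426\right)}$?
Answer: $- \frac{1}{196326652758} \approx -5.0936 \cdot 10^{-12}$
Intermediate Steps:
$\frac{1}{\left(-315330 + 13009\right) \left(332972 + 316426\right)} = \frac{1}{\left(-302321\right) 649398} = \frac{1}{-196326652758} = - \frac{1}{196326652758}$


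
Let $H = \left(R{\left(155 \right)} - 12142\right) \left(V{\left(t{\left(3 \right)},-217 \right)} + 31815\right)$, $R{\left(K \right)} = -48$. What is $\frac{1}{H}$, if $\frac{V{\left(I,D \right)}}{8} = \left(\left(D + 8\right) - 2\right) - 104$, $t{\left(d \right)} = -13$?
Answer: $- \frac{1}{357106050} \approx -2.8003 \cdot 10^{-9}$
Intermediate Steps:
$V{\left(I,D \right)} = -784 + 8 D$ ($V{\left(I,D \right)} = 8 \left(\left(\left(D + 8\right) - 2\right) - 104\right) = 8 \left(\left(\left(8 + D\right) - 2\right) - 104\right) = 8 \left(\left(6 + D\right) - 104\right) = 8 \left(-98 + D\right) = -784 + 8 D$)
$H = -357106050$ ($H = \left(-48 - 12142\right) \left(\left(-784 + 8 \left(-217\right)\right) + 31815\right) = - 12190 \left(\left(-784 - 1736\right) + 31815\right) = - 12190 \left(-2520 + 31815\right) = \left(-12190\right) 29295 = -357106050$)
$\frac{1}{H} = \frac{1}{-357106050} = - \frac{1}{357106050}$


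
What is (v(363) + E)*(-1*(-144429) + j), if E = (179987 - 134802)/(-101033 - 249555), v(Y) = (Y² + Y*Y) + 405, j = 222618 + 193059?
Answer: 3702108755642121/25042 ≈ 1.4784e+11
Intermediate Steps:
j = 415677
v(Y) = 405 + 2*Y² (v(Y) = (Y² + Y²) + 405 = 2*Y² + 405 = 405 + 2*Y²)
E = -6455/50084 (E = 45185/(-350588) = 45185*(-1/350588) = -6455/50084 ≈ -0.12888)
(v(363) + E)*(-1*(-144429) + j) = ((405 + 2*363²) - 6455/50084)*(-1*(-144429) + 415677) = ((405 + 2*131769) - 6455/50084)*(144429 + 415677) = ((405 + 263538) - 6455/50084)*560106 = (263943 - 6455/50084)*560106 = (13219314757/50084)*560106 = 3702108755642121/25042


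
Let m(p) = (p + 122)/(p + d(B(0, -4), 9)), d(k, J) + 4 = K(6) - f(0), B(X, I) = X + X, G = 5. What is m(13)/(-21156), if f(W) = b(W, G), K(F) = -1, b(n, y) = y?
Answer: -15/7052 ≈ -0.0021271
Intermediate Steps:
B(X, I) = 2*X
f(W) = 5
d(k, J) = -10 (d(k, J) = -4 + (-1 - 1*5) = -4 + (-1 - 5) = -4 - 6 = -10)
m(p) = (122 + p)/(-10 + p) (m(p) = (p + 122)/(p - 10) = (122 + p)/(-10 + p))
m(13)/(-21156) = ((122 + 13)/(-10 + 13))/(-21156) = (135/3)*(-1/21156) = ((1/3)*135)*(-1/21156) = 45*(-1/21156) = -15/7052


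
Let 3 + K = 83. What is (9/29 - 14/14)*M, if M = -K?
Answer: 1600/29 ≈ 55.172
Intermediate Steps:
K = 80 (K = -3 + 83 = 80)
M = -80 (M = -1*80 = -80)
(9/29 - 14/14)*M = (9/29 - 14/14)*(-80) = (9*(1/29) - 14*1/14)*(-80) = (9/29 - 1)*(-80) = -20/29*(-80) = 1600/29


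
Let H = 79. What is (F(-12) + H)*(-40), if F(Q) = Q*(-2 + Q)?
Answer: -9880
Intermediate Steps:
(F(-12) + H)*(-40) = (-12*(-2 - 12) + 79)*(-40) = (-12*(-14) + 79)*(-40) = (168 + 79)*(-40) = 247*(-40) = -9880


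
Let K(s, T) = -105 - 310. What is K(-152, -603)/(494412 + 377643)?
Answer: -83/174411 ≈ -0.00047589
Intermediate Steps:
K(s, T) = -415
K(-152, -603)/(494412 + 377643) = -415/(494412 + 377643) = -415/872055 = -415*1/872055 = -83/174411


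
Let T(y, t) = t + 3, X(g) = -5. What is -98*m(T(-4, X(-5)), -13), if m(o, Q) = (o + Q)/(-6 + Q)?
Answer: -1470/19 ≈ -77.368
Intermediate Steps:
T(y, t) = 3 + t
m(o, Q) = (Q + o)/(-6 + Q)
-98*m(T(-4, X(-5)), -13) = -98*(-13 + (3 - 5))/(-6 - 13) = -98*(-13 - 2)/(-19) = -(-98)*(-15)/19 = -98*15/19 = -1470/19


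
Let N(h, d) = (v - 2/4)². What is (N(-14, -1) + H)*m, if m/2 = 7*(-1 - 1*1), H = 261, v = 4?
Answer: -7651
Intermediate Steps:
N(h, d) = 49/4 (N(h, d) = (4 - 2/4)² = (4 - 2*¼)² = (4 - ½)² = (7/2)² = 49/4)
m = -28 (m = 2*(7*(-1 - 1*1)) = 2*(7*(-1 - 1)) = 2*(7*(-2)) = 2*(-14) = -28)
(N(-14, -1) + H)*m = (49/4 + 261)*(-28) = (1093/4)*(-28) = -7651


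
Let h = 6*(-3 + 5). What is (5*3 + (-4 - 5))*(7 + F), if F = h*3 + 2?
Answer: 270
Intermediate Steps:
h = 12 (h = 6*2 = 12)
F = 38 (F = 12*3 + 2 = 36 + 2 = 38)
(5*3 + (-4 - 5))*(7 + F) = (5*3 + (-4 - 5))*(7 + 38) = (15 - 9)*45 = 6*45 = 270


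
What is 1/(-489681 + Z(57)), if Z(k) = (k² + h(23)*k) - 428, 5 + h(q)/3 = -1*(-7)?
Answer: -1/486518 ≈ -2.0554e-6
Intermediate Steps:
h(q) = 6 (h(q) = -15 + 3*(-1*(-7)) = -15 + 3*7 = -15 + 21 = 6)
Z(k) = -428 + k² + 6*k (Z(k) = (k² + 6*k) - 428 = -428 + k² + 6*k)
1/(-489681 + Z(57)) = 1/(-489681 + (-428 + 57² + 6*57)) = 1/(-489681 + (-428 + 3249 + 342)) = 1/(-489681 + 3163) = 1/(-486518) = -1/486518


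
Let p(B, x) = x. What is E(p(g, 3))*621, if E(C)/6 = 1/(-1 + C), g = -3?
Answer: 1863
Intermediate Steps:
E(C) = 6/(-1 + C)
E(p(g, 3))*621 = (6/(-1 + 3))*621 = (6/2)*621 = (6*(½))*621 = 3*621 = 1863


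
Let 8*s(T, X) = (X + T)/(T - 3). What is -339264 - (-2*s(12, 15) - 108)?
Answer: -1356621/4 ≈ -3.3916e+5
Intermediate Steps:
s(T, X) = (T + X)/(8*(-3 + T)) (s(T, X) = ((X + T)/(T - 3))/8 = ((T + X)/(-3 + T))/8 = (T + X)/(8*(-3 + T)))
-339264 - (-2*s(12, 15) - 108) = -339264 - (-(12 + 15)/(4*(-3 + 12)) - 108) = -339264 - (-27/(4*9) - 108) = -339264 - (-2*3/8 - 108) = -339264 - (-¾ - 108) = -339264 - 1*(-435/4) = -339264 + 435/4 = -1356621/4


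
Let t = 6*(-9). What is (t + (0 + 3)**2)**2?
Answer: 2025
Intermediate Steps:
t = -54
(t + (0 + 3)**2)**2 = (-54 + (0 + 3)**2)**2 = (-54 + 3**2)**2 = (-54 + 9)**2 = (-45)**2 = 2025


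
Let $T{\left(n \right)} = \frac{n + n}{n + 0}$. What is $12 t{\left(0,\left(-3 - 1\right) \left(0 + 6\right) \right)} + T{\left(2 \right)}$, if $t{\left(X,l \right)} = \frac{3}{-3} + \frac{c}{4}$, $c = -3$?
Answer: $-19$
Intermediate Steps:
$t{\left(X,l \right)} = - \frac{7}{4}$ ($t{\left(X,l \right)} = \frac{3}{-3} - \frac{3}{4} = 3 \left(- \frac{1}{3}\right) - \frac{3}{4} = -1 - \frac{3}{4} = - \frac{7}{4}$)
$T{\left(n \right)} = 2$ ($T{\left(n \right)} = \frac{2 n}{n} = 2$)
$12 t{\left(0,\left(-3 - 1\right) \left(0 + 6\right) \right)} + T{\left(2 \right)} = 12 \left(- \frac{7}{4}\right) + 2 = -21 + 2 = -19$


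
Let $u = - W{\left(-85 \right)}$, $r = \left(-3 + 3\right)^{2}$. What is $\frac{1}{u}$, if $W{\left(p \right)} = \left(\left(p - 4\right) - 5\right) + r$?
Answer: $\frac{1}{94} \approx 0.010638$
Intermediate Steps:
$r = 0$ ($r = 0^{2} = 0$)
$W{\left(p \right)} = -9 + p$ ($W{\left(p \right)} = \left(\left(p - 4\right) - 5\right) + 0 = \left(\left(-4 + p\right) - 5\right) + 0 = \left(-9 + p\right) + 0 = -9 + p$)
$u = 94$ ($u = - (-9 - 85) = \left(-1\right) \left(-94\right) = 94$)
$\frac{1}{u} = \frac{1}{94}$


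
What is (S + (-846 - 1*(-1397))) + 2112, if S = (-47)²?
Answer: 4872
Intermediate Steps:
S = 2209
(S + (-846 - 1*(-1397))) + 2112 = (2209 + (-846 - 1*(-1397))) + 2112 = (2209 + (-846 + 1397)) + 2112 = (2209 + 551) + 2112 = 2760 + 2112 = 4872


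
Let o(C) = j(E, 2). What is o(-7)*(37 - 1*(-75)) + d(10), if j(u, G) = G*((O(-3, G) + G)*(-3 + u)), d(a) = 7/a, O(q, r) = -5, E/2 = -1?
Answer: 33607/10 ≈ 3360.7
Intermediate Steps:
E = -2 (E = 2*(-1) = -2)
j(u, G) = G*(-5 + G)*(-3 + u) (j(u, G) = G*((-5 + G)*(-3 + u)) = G*(-5 + G)*(-3 + u))
o(C) = 30 (o(C) = 2*(15 - 5*(-2) - 3*2 + 2*(-2)) = 2*(15 + 10 - 6 - 4) = 2*15 = 30)
o(-7)*(37 - 1*(-75)) + d(10) = 30*(37 - 1*(-75)) + 7/10 = 30*(37 + 75) + 7*(1/10) = 30*112 + 7/10 = 3360 + 7/10 = 33607/10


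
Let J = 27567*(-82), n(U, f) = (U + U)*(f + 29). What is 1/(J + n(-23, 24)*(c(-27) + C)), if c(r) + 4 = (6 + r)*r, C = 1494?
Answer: -1/7275460 ≈ -1.3745e-7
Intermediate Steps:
n(U, f) = 2*U*(29 + f) (n(U, f) = (2*U)*(29 + f) = 2*U*(29 + f))
c(r) = -4 + r*(6 + r) (c(r) = -4 + (6 + r)*r = -4 + r*(6 + r))
J = -2260494
1/(J + n(-23, 24)*(c(-27) + C)) = 1/(-2260494 + (2*(-23)*(29 + 24))*((-4 + (-27)² + 6*(-27)) + 1494)) = 1/(-2260494 + (2*(-23)*53)*((-4 + 729 - 162) + 1494)) = 1/(-2260494 - 2438*(563 + 1494)) = 1/(-2260494 - 2438*2057) = 1/(-2260494 - 5014966) = 1/(-7275460) = -1/7275460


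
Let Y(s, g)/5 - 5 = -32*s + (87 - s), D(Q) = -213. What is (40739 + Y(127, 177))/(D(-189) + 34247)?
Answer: 1446/2431 ≈ 0.59482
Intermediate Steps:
Y(s, g) = 460 - 165*s (Y(s, g) = 25 + 5*(-32*s + (87 - s)) = 25 + 5*(87 - 33*s) = 25 + (435 - 165*s) = 460 - 165*s)
(40739 + Y(127, 177))/(D(-189) + 34247) = (40739 + (460 - 165*127))/(-213 + 34247) = (40739 + (460 - 20955))/34034 = (40739 - 20495)*(1/34034) = 20244*(1/34034) = 1446/2431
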